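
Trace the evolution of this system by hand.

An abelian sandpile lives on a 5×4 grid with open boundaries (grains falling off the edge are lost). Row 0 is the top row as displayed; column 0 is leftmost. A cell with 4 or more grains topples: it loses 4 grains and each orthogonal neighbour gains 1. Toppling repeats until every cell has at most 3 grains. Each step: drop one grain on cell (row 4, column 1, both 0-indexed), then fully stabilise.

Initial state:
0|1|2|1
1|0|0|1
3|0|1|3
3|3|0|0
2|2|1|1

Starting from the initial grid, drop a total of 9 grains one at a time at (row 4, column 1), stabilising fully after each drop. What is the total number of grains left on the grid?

26

k=0  0|1|2|1
1|0|0|1
3|0|1|3
3|3|0|0
2|2|1|1
k=1  0|1|2|1
1|0|0|1
3|0|1|3
3|3|0|0
2|3|1|1
k=2  0|1|2|1
2|0|0|1
0|2|1|3
2|1|1|0
0|2|2|1
k=3  0|1|2|1
2|0|0|1
0|2|1|3
2|1|1|0
0|3|2|1
k=4  0|1|2|1
2|0|0|1
0|2|1|3
2|2|1|0
1|0|3|1
k=5  0|1|2|1
2|0|0|1
0|2|1|3
2|2|1|0
1|1|3|1
k=6  0|1|2|1
2|0|0|1
0|2|1|3
2|2|1|0
1|2|3|1
k=7  0|1|2|1
2|0|0|1
0|2|1|3
2|2|1|0
1|3|3|1
k=8  0|1|2|1
2|0|0|1
0|2|1|3
2|3|2|0
2|1|0|2
k=9  0|1|2|1
2|0|0|1
0|2|1|3
2|3|2|0
2|2|0|2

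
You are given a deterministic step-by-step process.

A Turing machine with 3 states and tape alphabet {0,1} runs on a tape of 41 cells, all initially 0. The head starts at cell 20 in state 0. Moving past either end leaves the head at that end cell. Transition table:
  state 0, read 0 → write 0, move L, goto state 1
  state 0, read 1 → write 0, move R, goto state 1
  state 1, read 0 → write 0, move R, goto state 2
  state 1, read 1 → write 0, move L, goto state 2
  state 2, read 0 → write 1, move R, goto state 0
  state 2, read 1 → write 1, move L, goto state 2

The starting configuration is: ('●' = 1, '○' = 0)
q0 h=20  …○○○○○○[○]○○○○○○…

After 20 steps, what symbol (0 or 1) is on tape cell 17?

0

gen 0: q0 h=20  …○○○○○○[○]○○○○○○…
gen 1: q1 h=19  …○○○○○○[○]○○○○○○…
gen 2: q2 h=20  …○○○○○○[○]○○○○○○…
gen 3: q0 h=21  …○○○○○●[○]○○○○○○…
gen 4: q1 h=20  …○○○○○○[●]○○○○○○…
gen 5: q2 h=19  …○○○○○○[○]○○○○○○…
gen 6: q0 h=20  …○○○○○●[○]○○○○○○…
gen 7: q1 h=19  …○○○○○○[●]○○○○○○…
gen 8: q2 h=18  …○○○○○○[○]○○○○○○…
gen 9: q0 h=19  …○○○○○●[○]○○○○○○…
gen 10: q1 h=18  …○○○○○○[●]○○○○○○…
gen 11: q2 h=17  …○○○○○○[○]○○○○○○…
gen 12: q0 h=18  …○○○○○●[○]○○○○○○…
gen 13: q1 h=17  …○○○○○○[●]○○○○○○…
gen 14: q2 h=16  …○○○○○○[○]○○○○○○…
gen 15: q0 h=17  …○○○○○●[○]○○○○○○…
gen 16: q1 h=16  …○○○○○○[●]○○○○○○…
gen 17: q2 h=15  …○○○○○○[○]○○○○○○…
gen 18: q0 h=16  …○○○○○●[○]○○○○○○…
gen 19: q1 h=15  …○○○○○○[●]○○○○○○…
gen 20: q2 h=14  …○○○○○○[○]○○○○○○…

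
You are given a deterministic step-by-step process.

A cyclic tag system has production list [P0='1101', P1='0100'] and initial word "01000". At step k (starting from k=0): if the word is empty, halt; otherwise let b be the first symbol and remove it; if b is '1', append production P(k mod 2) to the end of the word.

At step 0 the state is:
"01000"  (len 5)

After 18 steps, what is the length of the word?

15

0) "01000"  (len 5)
1) "1000"  (len 4)
2) "0000100"  (len 7)
3) "000100"  (len 6)
4) "00100"  (len 5)
5) "0100"  (len 4)
6) "100"  (len 3)
7) "001101"  (len 6)
8) "01101"  (len 5)
9) "1101"  (len 4)
10) "1010100"  (len 7)
11) "0101001101"  (len 10)
12) "101001101"  (len 9)
13) "010011011101"  (len 12)
14) "10011011101"  (len 11)
15) "00110111011101"  (len 14)
16) "0110111011101"  (len 13)
17) "110111011101"  (len 12)
18) "101110111010100"  (len 15)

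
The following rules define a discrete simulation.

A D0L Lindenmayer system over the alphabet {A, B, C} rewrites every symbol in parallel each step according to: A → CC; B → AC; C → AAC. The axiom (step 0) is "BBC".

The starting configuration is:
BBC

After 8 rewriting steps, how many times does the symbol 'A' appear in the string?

2126

gen 0: BBC
gen 1: ACACAAC
gen 2: CCAACCCAACCCCCAAC
gen 3: AACAACCCCCAACAACAACCCCCAACAACAACAACAACCCCCAAC
gen 4: CCCCAACCCCCAACAACAACAACAACCCCCAACCCCCAACCCCCAACAACAACAACAACCCCCAACCCCCAACCCCCAACCCCCAACCCCCAACAACAACAACAACCCCCAAC
gen 5: AACAACAACAACCCCCAACAACAACAACAACCCCCAACCCCCAACCCCCAACCCCCAA…CAACCCCCAACCCCCAACCCCCAACCCCCAACCCCCAACAACAACAACAACCCCCAAC  (len 293)
gen 6: CCCCAACCCCCAACCCCCAACCCCCAACAACAACAACAACCCCCAACCCCCAACCCCC…CAACCCCCAACCCCCAACCCCCAACCCCCAACCCCCAACAACAACAACAACCCCCAAC  (len 745)
gen 7: AACAACAACAACCCCCAACAACAACAACAACCCCCAACAACAACAACAACCCCCAACA…CAACCCCCAACCCCCAACCCCCAACCCCCAACCCCCAACAACAACAACAACCCCCAAC  (len 1917)
gen 8: CCCCAACCCCCAACCCCCAACCCCCAACAACAACAACAACCCCCAACCCCCAACCCCC…CAACCCCCAACCCCCAACCCCCAACCCCCAACCCCCAACAACAACAACAACCCCCAAC  (len 4897)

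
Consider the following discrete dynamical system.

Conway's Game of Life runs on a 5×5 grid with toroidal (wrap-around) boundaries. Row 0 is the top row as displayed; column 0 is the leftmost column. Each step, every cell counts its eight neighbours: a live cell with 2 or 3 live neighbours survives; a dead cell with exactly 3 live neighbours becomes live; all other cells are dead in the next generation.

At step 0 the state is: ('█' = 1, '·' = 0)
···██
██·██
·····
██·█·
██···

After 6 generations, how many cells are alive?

3

t=0: ···██
██·██
·····
██·█·
██···
t=1: ···█·
█·██·
···█·
███·█
·█·█·
t=2: ·█·█·
··██·
·····
██··█
·█·█·
t=3: ·█·██
··██·
█████
███·█
·█·█·
t=4: ██··█
·····
·····
·····
·····
t=5: █····
█····
·····
·····
█····
t=6: ██··█
·····
·····
·····
·····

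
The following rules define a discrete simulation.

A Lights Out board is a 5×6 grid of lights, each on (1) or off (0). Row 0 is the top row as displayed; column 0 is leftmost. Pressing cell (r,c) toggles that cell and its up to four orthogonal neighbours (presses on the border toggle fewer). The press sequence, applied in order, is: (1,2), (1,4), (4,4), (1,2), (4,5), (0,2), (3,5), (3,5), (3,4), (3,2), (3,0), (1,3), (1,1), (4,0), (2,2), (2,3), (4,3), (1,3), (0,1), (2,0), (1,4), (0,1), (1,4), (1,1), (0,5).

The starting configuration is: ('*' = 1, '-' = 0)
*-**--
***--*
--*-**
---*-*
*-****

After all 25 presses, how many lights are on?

k=0  *-**--
***--*
--*-**
---*-*
*-****
k=1  *--*--
*--*-*
----**
---*-*
*-****
k=2  *--**-
*---*-
-----*
---*-*
*-****
k=3  *--**-
*---*-
-----*
---***
*-*---
k=4  *-***-
*****-
--*--*
---***
*-*---
k=5  *-***-
*****-
--*--*
---**-
*-*-**
k=6  **--*-
**-**-
--*--*
---**-
*-*-**
k=7  **--*-
**-**-
--*---
---*-*
*-*-*-
k=8  **--*-
**-**-
--*--*
---**-
*-*-**
k=9  **--*-
**-**-
--*-**
-----*
*-*--*
k=10  **--*-
**-**-
----**
-***-*
*----*
k=11  **--*-
**-**-
*---**
*-**-*
-----*
k=12  **-**-
***---
*--***
*-**-*
-----*
k=13  *--**-
------
**-***
*-**-*
-----*
k=14  *--**-
------
**-***
--**-*
**---*
k=15  *--**-
--*---
*-*-**
---*-*
**---*
k=16  *--**-
--**--
*--*-*
-----*
**---*
k=17  *--**-
--**--
*--*-*
---*-*
******
k=18  *---*-
----*-
*----*
---*-*
******
k=19  -**-*-
-*--*-
*----*
---*-*
******
k=20  -**-*-
**--*-
-*---*
*--*-*
******
k=21  -**---
**-*-*
-*--**
*--*-*
******
k=22  *-----
*--*-*
-*--**
*--*-*
******
k=23  *---*-
*---*-
-*---*
*--*-*
******
k=24  **--*-
-**-*-
-----*
*--*-*
******
k=25  **---*
-**-**
-----*
*--*-*
******

17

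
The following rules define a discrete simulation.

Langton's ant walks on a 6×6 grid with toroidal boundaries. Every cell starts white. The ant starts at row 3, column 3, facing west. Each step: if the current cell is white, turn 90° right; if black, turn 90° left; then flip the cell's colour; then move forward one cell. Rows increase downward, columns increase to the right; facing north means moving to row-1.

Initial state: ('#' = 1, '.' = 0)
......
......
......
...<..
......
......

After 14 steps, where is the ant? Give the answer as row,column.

4,4

[0] ......
......
......
...<..
......
......
[1] ......
......
...^..
...#..
......
......
[2] ......
......
...#>.
...#..
......
......
[3] ......
......
...##.
...#v.
......
......
[4] ......
......
...##.
...<#.
......
......
[5] ......
......
...##.
....#.
...v..
......
[6] ......
......
...##.
....#.
..<#..
......
[7] ......
......
...##.
..^.#.
..##..
......
[8] ......
......
...##.
..#>#.
..##..
......
[9] ......
......
...##.
..###.
..#v..
......
[10] ......
......
...##.
..###.
..#.>.
......
[11] ......
......
...##.
..###.
..#.#.
....v.
[12] ......
......
...##.
..###.
..#.#.
...<#.
[13] ......
......
...##.
..###.
..#^#.
...##.
[14] ......
......
...##.
..###.
..##>.
...##.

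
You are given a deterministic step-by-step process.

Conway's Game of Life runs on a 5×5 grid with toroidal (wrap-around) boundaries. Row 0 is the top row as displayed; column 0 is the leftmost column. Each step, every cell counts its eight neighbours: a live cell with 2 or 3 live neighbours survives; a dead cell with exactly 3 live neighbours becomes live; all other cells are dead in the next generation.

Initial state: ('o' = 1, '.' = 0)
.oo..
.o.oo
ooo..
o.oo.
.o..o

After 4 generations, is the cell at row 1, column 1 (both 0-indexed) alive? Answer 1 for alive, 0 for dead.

k=0  .oo..
.o.oo
ooo..
o.oo.
.o..o
k=1  .o..o
...oo
.....
...o.
....o
k=2  ....o
o..oo
...oo
.....
o..oo
k=3  .....
o....
o..o.
o....
o..oo
k=4  o....
....o
oo...
oo.o.
o...o

0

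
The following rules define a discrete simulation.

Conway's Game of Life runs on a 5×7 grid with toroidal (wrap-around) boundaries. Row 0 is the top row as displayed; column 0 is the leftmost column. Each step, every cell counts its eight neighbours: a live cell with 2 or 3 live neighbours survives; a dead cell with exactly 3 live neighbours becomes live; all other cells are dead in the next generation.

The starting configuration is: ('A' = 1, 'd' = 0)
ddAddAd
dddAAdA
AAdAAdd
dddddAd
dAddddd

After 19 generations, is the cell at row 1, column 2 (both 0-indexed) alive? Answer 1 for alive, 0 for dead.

0

step 0: ddAddAd
dddAAdA
AAdAAdd
dddddAd
dAddddd
step 1: ddAAAAd
AAddddA
AdAAddA
AAAdAdd
ddddddd
step 2: AAAAAAA
ddddddd
dddAdAd
AdAdddA
dddddAd
step 3: AAAAAAA
AAddddd
ddddddA
ddddAAA
ddddddd
step 4: ddAAAAA
dddAAdd
ddddddA
dddddAA
dAAdddd
step 5: dAdddAd
ddAdddA
ddddAdA
AddddAA
AAAdddd
step 6: ddddddA
AdddddA
ddddddd
dddddAd
ddAddAd
step 7: AddddAA
AdddddA
ddddddA
ddddddd
dddddAA
step 8: ddddddd
ddddddd
AdddddA
dddddAA
AddddAd
step 9: ddddddd
ddddddd
AddddAA
dddddAd
dddddAd
step 10: ddddddd
ddddddA
dddddAA
ddddAAd
ddddddd
step 11: ddddddd
dddddAA
ddddAdA
ddddAAA
ddddddd
step 12: ddddddd
dddddAA
AdddAdd
ddddAdA
dddddAd
step 13: dddddAA
dddddAA
AdddAdd
ddddAdA
dddddAd
step 14: ddddAdd
AdddAdd
AdddAdd
ddddAdA
ddddAdd
step 15: dddAAAd
dddAAAd
AddAAdA
dddAAdd
dddAAdd
step 16: ddAdddd
ddAdddd
ddAdddA
ddAdddd
ddAdddd
step 17: dAAAddd
dAAAddd
dAAAddd
dAAAddd
dAAAddd
step 18: AdddAdd
AdddAdd
AdddAdd
AdddAdd
AdddAdd
step 19: AAdAAAA
AAdAAAA
AAdAAAA
AAdAAAA
AAdAAAA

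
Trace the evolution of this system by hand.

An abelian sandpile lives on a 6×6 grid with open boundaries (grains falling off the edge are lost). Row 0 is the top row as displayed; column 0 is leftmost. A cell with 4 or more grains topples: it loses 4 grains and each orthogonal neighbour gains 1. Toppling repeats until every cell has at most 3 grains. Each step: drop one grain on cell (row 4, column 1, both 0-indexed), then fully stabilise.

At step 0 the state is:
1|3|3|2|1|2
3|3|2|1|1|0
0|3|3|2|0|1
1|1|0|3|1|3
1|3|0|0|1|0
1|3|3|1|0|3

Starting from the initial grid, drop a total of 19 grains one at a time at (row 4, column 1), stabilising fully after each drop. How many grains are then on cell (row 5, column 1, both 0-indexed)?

[0] 1|3|3|2|1|2
3|3|2|1|1|0
0|3|3|2|0|1
1|1|0|3|1|3
1|3|0|0|1|0
1|3|3|1|0|3
[1] 1|3|3|2|1|2
3|3|2|1|1|0
0|3|3|2|0|1
1|2|0|3|1|3
2|1|2|0|1|0
2|1|0|2|0|3
[2] 1|3|3|2|1|2
3|3|2|1|1|0
0|3|3|2|0|1
1|2|0|3|1|3
2|2|2|0|1|0
2|1|0|2|0|3
[3] 1|3|3|2|1|2
3|3|2|1|1|0
0|3|3|2|0|1
1|2|0|3|1|3
2|3|2|0|1|0
2|1|0|2|0|3
[4] 1|3|3|2|1|2
3|3|2|1|1|0
0|3|3|2|0|1
1|3|0|3|1|3
3|0|3|0|1|0
2|2|0|2|0|3
[5] 1|3|3|2|1|2
3|3|2|1|1|0
0|3|3|2|0|1
1|3|0|3|1|3
3|1|3|0|1|0
2|2|0|2|0|3
[6] 1|3|3|2|1|2
3|3|2|1|1|0
0|3|3|2|0|1
1|3|0|3|1|3
3|2|3|0|1|0
2|2|0|2|0|3
[7] 1|3|3|2|1|2
3|3|2|1|1|0
0|3|3|2|0|1
1|3|0|3|1|3
3|3|3|0|1|0
2|2|0|2|0|3
[8] 3|1|1|3|1|2
0|3|1|2|1|0
2|2|1|3|0|1
3|1|3|3|1|3
0|3|0|1|1|0
3|3|1|2|0|3
[9] 3|1|1|3|1|2
0|3|1|2|1|0
2|2|1|3|0|1
3|2|3|3|1|3
2|1|1|1|1|0
0|1|2|2|0|3
[10] 3|1|1|3|1|2
0|3|1|2|1|0
2|2|1|3|0|1
3|2|3|3|1|3
2|2|1|1|1|0
0|1|2|2|0|3
[11] 3|1|1|3|1|2
0|3|1|2|1|0
2|2|1|3|0|1
3|2|3|3|1|3
2|3|1|1|1|0
0|1|2|2|0|3
[12] 3|1|1|3|1|2
0|3|1|2|1|0
2|2|1|3|0|1
3|3|3|3|1|3
3|0|2|1|1|0
0|2|2|2|0|3
[13] 3|1|1|3|1|2
0|3|1|2|1|0
2|2|1|3|0|1
3|3|3|3|1|3
3|1|2|1|1|0
0|2|2|2|0|3
[14] 3|1|1|3|1|2
0|3|1|2|1|0
2|2|1|3|0|1
3|3|3|3|1|3
3|2|2|1|1|0
0|2|2|2|0|3
[15] 3|1|1|3|1|2
0|3|1|2|1|0
2|2|1|3|0|1
3|3|3|3|1|3
3|3|2|1|1|0
0|2|2|2|0|3
[16] 3|1|1|3|1|2
0|3|1|3|1|0
3|3|3|0|1|1
1|2|2|1|2|3
1|3|0|3|1|0
1|3|3|2|0|3
[17] 3|1|1|3|1|2
0|3|1|3|1|0
3|3|3|0|1|1
1|3|2|1|2|3
2|1|2|3|1|0
2|1|0|3|0|3
[18] 3|1|1|3|1|2
0|3|1|3|1|0
3|3|3|0|1|1
1|3|2|1|2|3
2|2|2|3|1|0
2|1|0|3|0|3
[19] 3|1|1|3|1|2
0|3|1|3|1|0
3|3|3|0|1|1
1|3|2|1|2|3
2|3|2|3|1|0
2|1|0|3|0|3

1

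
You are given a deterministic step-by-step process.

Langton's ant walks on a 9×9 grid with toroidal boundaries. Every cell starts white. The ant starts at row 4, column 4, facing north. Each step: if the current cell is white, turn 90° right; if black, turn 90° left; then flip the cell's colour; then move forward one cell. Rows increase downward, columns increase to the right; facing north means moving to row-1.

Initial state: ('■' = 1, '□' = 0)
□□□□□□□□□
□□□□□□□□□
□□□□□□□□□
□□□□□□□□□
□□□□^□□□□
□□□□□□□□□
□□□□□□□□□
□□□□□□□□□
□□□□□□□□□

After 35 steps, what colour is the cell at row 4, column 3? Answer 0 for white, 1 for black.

gen 0: □□□□□□□□□
□□□□□□□□□
□□□□□□□□□
□□□□□□□□□
□□□□^□□□□
□□□□□□□□□
□□□□□□□□□
□□□□□□□□□
□□□□□□□□□
gen 1: □□□□□□□□□
□□□□□□□□□
□□□□□□□□□
□□□□□□□□□
□□□□■>□□□
□□□□□□□□□
□□□□□□□□□
□□□□□□□□□
□□□□□□□□□
gen 2: □□□□□□□□□
□□□□□□□□□
□□□□□□□□□
□□□□□□□□□
□□□□■■□□□
□□□□□v□□□
□□□□□□□□□
□□□□□□□□□
□□□□□□□□□
gen 3: □□□□□□□□□
□□□□□□□□□
□□□□□□□□□
□□□□□□□□□
□□□□■■□□□
□□□□<■□□□
□□□□□□□□□
□□□□□□□□□
□□□□□□□□□
gen 4: □□□□□□□□□
□□□□□□□□□
□□□□□□□□□
□□□□□□□□□
□□□□^■□□□
□□□□■■□□□
□□□□□□□□□
□□□□□□□□□
□□□□□□□□□
gen 5: □□□□□□□□□
□□□□□□□□□
□□□□□□□□□
□□□□□□□□□
□□□<□■□□□
□□□□■■□□□
□□□□□□□□□
□□□□□□□□□
□□□□□□□□□
gen 6: □□□□□□□□□
□□□□□□□□□
□□□□□□□□□
□□□^□□□□□
□□□■□■□□□
□□□□■■□□□
□□□□□□□□□
□□□□□□□□□
□□□□□□□□□
gen 7: □□□□□□□□□
□□□□□□□□□
□□□□□□□□□
□□□■>□□□□
□□□■□■□□□
□□□□■■□□□
□□□□□□□□□
□□□□□□□□□
□□□□□□□□□
gen 8: □□□□□□□□□
□□□□□□□□□
□□□□□□□□□
□□□■■□□□□
□□□■v■□□□
□□□□■■□□□
□□□□□□□□□
□□□□□□□□□
□□□□□□□□□
gen 9: □□□□□□□□□
□□□□□□□□□
□□□□□□□□□
□□□■■□□□□
□□□<■■□□□
□□□□■■□□□
□□□□□□□□□
□□□□□□□□□
□□□□□□□□□
gen 10: □□□□□□□□□
□□□□□□□□□
□□□□□□□□□
□□□■■□□□□
□□□□■■□□□
□□□v■■□□□
□□□□□□□□□
□□□□□□□□□
□□□□□□□□□
gen 11: □□□□□□□□□
□□□□□□□□□
□□□□□□□□□
□□□■■□□□□
□□□□■■□□□
□□<■■■□□□
□□□□□□□□□
□□□□□□□□□
□□□□□□□□□
gen 12: □□□□□□□□□
□□□□□□□□□
□□□□□□□□□
□□□■■□□□□
□□^□■■□□□
□□■■■■□□□
□□□□□□□□□
□□□□□□□□□
□□□□□□□□□
gen 13: □□□□□□□□□
□□□□□□□□□
□□□□□□□□□
□□□■■□□□□
□□■>■■□□□
□□■■■■□□□
□□□□□□□□□
□□□□□□□□□
□□□□□□□□□
gen 14: □□□□□□□□□
□□□□□□□□□
□□□□□□□□□
□□□■■□□□□
□□■■■■□□□
□□■v■■□□□
□□□□□□□□□
□□□□□□□□□
□□□□□□□□□
gen 15: □□□□□□□□□
□□□□□□□□□
□□□□□□□□□
□□□■■□□□□
□□■■■■□□□
□□■□>■□□□
□□□□□□□□□
□□□□□□□□□
□□□□□□□□□
gen 16: □□□□□□□□□
□□□□□□□□□
□□□□□□□□□
□□□■■□□□□
□□■■^■□□□
□□■□□■□□□
□□□□□□□□□
□□□□□□□□□
□□□□□□□□□
gen 17: □□□□□□□□□
□□□□□□□□□
□□□□□□□□□
□□□■■□□□□
□□■<□■□□□
□□■□□■□□□
□□□□□□□□□
□□□□□□□□□
□□□□□□□□□
gen 18: □□□□□□□□□
□□□□□□□□□
□□□□□□□□□
□□□■■□□□□
□□■□□■□□□
□□■v□■□□□
□□□□□□□□□
□□□□□□□□□
□□□□□□□□□
gen 19: □□□□□□□□□
□□□□□□□□□
□□□□□□□□□
□□□■■□□□□
□□■□□■□□□
□□<■□■□□□
□□□□□□□□□
□□□□□□□□□
□□□□□□□□□
gen 20: □□□□□□□□□
□□□□□□□□□
□□□□□□□□□
□□□■■□□□□
□□■□□■□□□
□□□■□■□□□
□□v□□□□□□
□□□□□□□□□
□□□□□□□□□
gen 21: □□□□□□□□□
□□□□□□□□□
□□□□□□□□□
□□□■■□□□□
□□■□□■□□□
□□□■□■□□□
□<■□□□□□□
□□□□□□□□□
□□□□□□□□□
gen 22: □□□□□□□□□
□□□□□□□□□
□□□□□□□□□
□□□■■□□□□
□□■□□■□□□
□^□■□■□□□
□■■□□□□□□
□□□□□□□□□
□□□□□□□□□
gen 23: □□□□□□□□□
□□□□□□□□□
□□□□□□□□□
□□□■■□□□□
□□■□□■□□□
□■>■□■□□□
□■■□□□□□□
□□□□□□□□□
□□□□□□□□□
gen 24: □□□□□□□□□
□□□□□□□□□
□□□□□□□□□
□□□■■□□□□
□□■□□■□□□
□■■■□■□□□
□■v□□□□□□
□□□□□□□□□
□□□□□□□□□
gen 25: □□□□□□□□□
□□□□□□□□□
□□□□□□□□□
□□□■■□□□□
□□■□□■□□□
□■■■□■□□□
□■□>□□□□□
□□□□□□□□□
□□□□□□□□□
gen 26: □□□□□□□□□
□□□□□□□□□
□□□□□□□□□
□□□■■□□□□
□□■□□■□□□
□■■■□■□□□
□■□■□□□□□
□□□v□□□□□
□□□□□□□□□
gen 27: □□□□□□□□□
□□□□□□□□□
□□□□□□□□□
□□□■■□□□□
□□■□□■□□□
□■■■□■□□□
□■□■□□□□□
□□<■□□□□□
□□□□□□□□□
gen 28: □□□□□□□□□
□□□□□□□□□
□□□□□□□□□
□□□■■□□□□
□□■□□■□□□
□■■■□■□□□
□■^■□□□□□
□□■■□□□□□
□□□□□□□□□
gen 29: □□□□□□□□□
□□□□□□□□□
□□□□□□□□□
□□□■■□□□□
□□■□□■□□□
□■■■□■□□□
□■■>□□□□□
□□■■□□□□□
□□□□□□□□□
gen 30: □□□□□□□□□
□□□□□□□□□
□□□□□□□□□
□□□■■□□□□
□□■□□■□□□
□■■^□■□□□
□■■□□□□□□
□□■■□□□□□
□□□□□□□□□
gen 31: □□□□□□□□□
□□□□□□□□□
□□□□□□□□□
□□□■■□□□□
□□■□□■□□□
□■<□□■□□□
□■■□□□□□□
□□■■□□□□□
□□□□□□□□□
gen 32: □□□□□□□□□
□□□□□□□□□
□□□□□□□□□
□□□■■□□□□
□□■□□■□□□
□■□□□■□□□
□■v□□□□□□
□□■■□□□□□
□□□□□□□□□
gen 33: □□□□□□□□□
□□□□□□□□□
□□□□□□□□□
□□□■■□□□□
□□■□□■□□□
□■□□□■□□□
□■□>□□□□□
□□■■□□□□□
□□□□□□□□□
gen 34: □□□□□□□□□
□□□□□□□□□
□□□□□□□□□
□□□■■□□□□
□□■□□■□□□
□■□□□■□□□
□■□■□□□□□
□□■v□□□□□
□□□□□□□□□
gen 35: □□□□□□□□□
□□□□□□□□□
□□□□□□□□□
□□□■■□□□□
□□■□□■□□□
□■□□□■□□□
□■□■□□□□□
□□■□>□□□□
□□□□□□□□□

0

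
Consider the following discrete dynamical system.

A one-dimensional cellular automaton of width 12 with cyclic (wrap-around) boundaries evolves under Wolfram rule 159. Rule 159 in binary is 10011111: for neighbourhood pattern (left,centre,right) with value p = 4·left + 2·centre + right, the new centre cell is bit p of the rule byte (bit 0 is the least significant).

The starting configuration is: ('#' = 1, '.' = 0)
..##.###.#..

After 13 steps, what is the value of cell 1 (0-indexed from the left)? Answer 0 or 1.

1

k=0  ..##.###.#..
k=1  ###..##..###
k=2  ##.###.#####
k=3  #..##..#####
k=4  .###.#######
k=5  .##..######.
k=6  ##.#######.#
k=7  #..######..#
k=8  .#######.###
k=9  .######..##.
k=10  ######.###.#
k=11  #####..##..#
k=12  ####.###.###
k=13  ###..##..###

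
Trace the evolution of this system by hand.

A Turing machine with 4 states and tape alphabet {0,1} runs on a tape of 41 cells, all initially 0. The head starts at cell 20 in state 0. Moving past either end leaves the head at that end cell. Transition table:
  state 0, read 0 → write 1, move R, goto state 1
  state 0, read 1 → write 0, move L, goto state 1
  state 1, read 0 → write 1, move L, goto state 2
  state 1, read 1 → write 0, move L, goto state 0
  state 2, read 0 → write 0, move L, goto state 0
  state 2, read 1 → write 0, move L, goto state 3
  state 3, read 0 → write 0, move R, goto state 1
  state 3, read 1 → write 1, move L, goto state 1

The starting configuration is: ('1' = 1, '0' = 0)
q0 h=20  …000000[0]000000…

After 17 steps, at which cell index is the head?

[0] q0 h=20  …000000[0]000000…
[1] q1 h=21  …000001[0]000000…
[2] q2 h=20  …000000[1]100000…
[3] q3 h=19  …000000[0]010000…
[4] q1 h=20  …000000[0]100000…
[5] q2 h=19  …000000[0]110000…
[6] q0 h=18  …000000[0]011000…
[7] q1 h=19  …000001[0]110000…
[8] q2 h=18  …000000[1]111000…
[9] q3 h=17  …000000[0]011100…
[10] q1 h=18  …000000[0]111000…
[11] q2 h=17  …000000[0]111100…
[12] q0 h=16  …000000[0]011110…
[13] q1 h=17  …000001[0]111100…
[14] q2 h=16  …000000[1]111110…
[15] q3 h=15  …000000[0]011111…
[16] q1 h=16  …000000[0]111110…
[17] q2 h=15  …000000[0]111111…

15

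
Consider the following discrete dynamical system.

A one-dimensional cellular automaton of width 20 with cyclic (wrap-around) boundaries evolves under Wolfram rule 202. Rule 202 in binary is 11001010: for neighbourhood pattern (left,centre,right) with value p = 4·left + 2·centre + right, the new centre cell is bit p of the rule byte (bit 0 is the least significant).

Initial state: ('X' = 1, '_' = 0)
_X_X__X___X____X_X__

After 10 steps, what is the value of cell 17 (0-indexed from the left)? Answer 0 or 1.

0

0) _X_X__X___X____X_X__
1) X____X___X____X_____
2) ____X___X____X_____X
3) ___X___X____X_____X_
4) __X___X____X_____X__
5) _X___X____X_____X___
6) X___X____X_____X____
7) ___X____X_____X____X
8) __X____X_____X____X_
9) _X____X_____X____X__
10) X____X_____X____X___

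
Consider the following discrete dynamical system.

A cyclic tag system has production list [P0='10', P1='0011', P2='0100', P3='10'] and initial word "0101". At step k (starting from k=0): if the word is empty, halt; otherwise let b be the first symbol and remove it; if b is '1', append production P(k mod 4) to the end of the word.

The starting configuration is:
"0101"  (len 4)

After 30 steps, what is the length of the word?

8

0) "0101"  (len 4)
1) "101"  (len 3)
2) "010011"  (len 6)
3) "10011"  (len 5)
4) "001110"  (len 6)
5) "01110"  (len 5)
6) "1110"  (len 4)
7) "1100100"  (len 7)
8) "10010010"  (len 8)
9) "001001010"  (len 9)
10) "01001010"  (len 8)
11) "1001010"  (len 7)
12) "00101010"  (len 8)
13) "0101010"  (len 7)
14) "101010"  (len 6)
15) "010100100"  (len 9)
16) "10100100"  (len 8)
17) "010010010"  (len 9)
18) "10010010"  (len 8)
19) "00100100100"  (len 11)
20) "0100100100"  (len 10)
21) "100100100"  (len 9)
22) "001001000011"  (len 12)
23) "01001000011"  (len 11)
24) "1001000011"  (len 10)
25) "00100001110"  (len 11)
26) "0100001110"  (len 10)
27) "100001110"  (len 9)
28) "0000111010"  (len 10)
29) "000111010"  (len 9)
30) "00111010"  (len 8)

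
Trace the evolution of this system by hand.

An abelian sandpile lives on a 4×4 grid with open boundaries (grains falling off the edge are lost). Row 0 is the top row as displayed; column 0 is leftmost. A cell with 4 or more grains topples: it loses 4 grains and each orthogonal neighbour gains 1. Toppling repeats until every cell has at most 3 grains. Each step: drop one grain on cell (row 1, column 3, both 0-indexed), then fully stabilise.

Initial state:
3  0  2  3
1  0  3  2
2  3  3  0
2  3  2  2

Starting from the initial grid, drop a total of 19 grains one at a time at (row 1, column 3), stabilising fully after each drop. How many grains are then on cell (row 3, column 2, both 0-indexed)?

0) 3  0  2  3
1  0  3  2
2  3  3  0
2  3  2  2
1) 3  0  2  3
1  0  3  3
2  3  3  0
2  3  2  2
2) 3  1  0  1
1  2  2  2
3  1  2  2
3  1  0  3
3) 3  1  0  1
1  2  2  3
3  1  2  2
3  1  0  3
4) 3  1  0  2
1  2  3  0
3  1  2  3
3  1  0  3
5) 3  1  0  2
1  2  3  1
3  1  2  3
3  1  0  3
6) 3  1  0  2
1  2  3  2
3  1  2  3
3  1  0  3
7) 3  1  0  2
1  2  3  3
3  1  2  3
3  1  0  3
8) 3  1  1  3
1  3  1  2
3  2  0  2
3  1  2  0
9) 3  1  1  3
1  3  1  3
3  2  0  2
3  1  2  0
10) 3  1  2  0
1  3  2  1
3  2  0  3
3  1  2  0
11) 3  1  2  0
1  3  2  2
3  2  0  3
3  1  2  0
12) 3  1  2  0
1  3  2  3
3  2  0  3
3  1  2  0
13) 3  1  2  1
1  3  3  1
3  2  1  0
3  1  2  1
14) 3  1  2  1
1  3  3  2
3  2  1  0
3  1  2  1
15) 3  1  2  1
1  3  3  3
3  2  1  0
3  1  2  1
16) 3  2  3  2
2  0  1  1
3  3  2  1
3  1  2  1
17) 3  2  3  2
2  0  1  2
3  3  2  1
3  1  2  1
18) 3  2  3  2
2  0  1  3
3  3  2  1
3  1  2  1
19) 3  2  3  3
2  0  2  0
3  3  2  2
3  1  2  1

2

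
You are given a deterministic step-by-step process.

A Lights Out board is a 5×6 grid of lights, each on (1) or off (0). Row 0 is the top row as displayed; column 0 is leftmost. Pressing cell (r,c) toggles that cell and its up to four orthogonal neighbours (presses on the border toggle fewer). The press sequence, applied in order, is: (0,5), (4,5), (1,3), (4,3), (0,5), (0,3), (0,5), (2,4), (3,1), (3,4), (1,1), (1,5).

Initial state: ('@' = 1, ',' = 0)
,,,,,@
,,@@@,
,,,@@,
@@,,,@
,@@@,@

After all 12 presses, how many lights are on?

12

0) ,,,,,@
,,@@@,
,,,@@,
@@,,,@
,@@@,@
1) ,,,,@,
,,@@@@
,,,@@,
@@,,,@
,@@@,@
2) ,,,,@,
,,@@@@
,,,@@,
@@,,,,
,@@@@,
3) ,,,@@,
,,,,,@
,,,,@,
@@,,,,
,@@@@,
4) ,,,@@,
,,,,,@
,,,,@,
@@,@,,
,@,,,,
5) ,,,@,@
,,,,,,
,,,,@,
@@,@,,
,@,,,,
6) ,,@,@@
,,,@,,
,,,,@,
@@,@,,
,@,,,,
7) ,,@,,,
,,,@,@
,,,,@,
@@,@,,
,@,,,,
8) ,,@,,,
,,,@@@
,,,@,@
@@,@@,
,@,,,,
9) ,,@,,,
,,,@@@
,@,@,@
,,@@@,
,,,,,,
10) ,,@,,,
,,,@@@
,@,@@@
,,@,,@
,,,,@,
11) ,@@,,,
@@@@@@
,,,@@@
,,@,,@
,,,,@,
12) ,@@,,@
@@@@,,
,,,@@,
,,@,,@
,,,,@,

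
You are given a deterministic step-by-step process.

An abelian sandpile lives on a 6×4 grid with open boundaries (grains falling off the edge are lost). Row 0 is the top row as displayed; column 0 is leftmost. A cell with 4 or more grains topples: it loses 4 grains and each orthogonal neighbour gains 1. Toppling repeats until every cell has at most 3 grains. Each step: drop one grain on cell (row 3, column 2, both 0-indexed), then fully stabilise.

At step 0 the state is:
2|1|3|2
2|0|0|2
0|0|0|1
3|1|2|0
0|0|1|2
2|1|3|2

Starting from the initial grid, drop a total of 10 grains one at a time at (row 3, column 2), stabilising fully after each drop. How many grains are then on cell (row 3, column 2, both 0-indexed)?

0) 2|1|3|2
2|0|0|2
0|0|0|1
3|1|2|0
0|0|1|2
2|1|3|2
1) 2|1|3|2
2|0|0|2
0|0|0|1
3|1|3|0
0|0|1|2
2|1|3|2
2) 2|1|3|2
2|0|0|2
0|0|1|1
3|2|0|1
0|0|2|2
2|1|3|2
3) 2|1|3|2
2|0|0|2
0|0|1|1
3|2|1|1
0|0|2|2
2|1|3|2
4) 2|1|3|2
2|0|0|2
0|0|1|1
3|2|2|1
0|0|2|2
2|1|3|2
5) 2|1|3|2
2|0|0|2
0|0|1|1
3|2|3|1
0|0|2|2
2|1|3|2
6) 2|1|3|2
2|0|0|2
0|0|2|1
3|3|0|2
0|0|3|2
2|1|3|2
7) 2|1|3|2
2|0|0|2
0|0|2|1
3|3|1|2
0|0|3|2
2|1|3|2
8) 2|1|3|2
2|0|0|2
0|0|2|1
3|3|2|2
0|0|3|2
2|1|3|2
9) 2|1|3|2
2|0|0|2
0|0|2|1
3|3|3|2
0|0|3|2
2|1|3|2
10) 2|1|3|2
2|0|0|2
1|1|3|1
0|1|2|3
1|2|1|3
2|2|0|3

2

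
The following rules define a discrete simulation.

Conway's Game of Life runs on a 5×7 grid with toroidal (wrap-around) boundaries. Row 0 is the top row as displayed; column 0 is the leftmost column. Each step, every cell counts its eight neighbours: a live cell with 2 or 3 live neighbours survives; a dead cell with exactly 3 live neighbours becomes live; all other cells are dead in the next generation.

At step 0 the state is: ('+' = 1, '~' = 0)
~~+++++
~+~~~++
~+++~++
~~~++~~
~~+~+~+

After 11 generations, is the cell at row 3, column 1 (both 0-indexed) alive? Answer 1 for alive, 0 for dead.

1

k=0  ~~+++++
~+~~~++
~+++~++
~~~++~~
~~+~+~+
k=1  ~++~~~~
~+~~~~~
~+~+~~+
++~~~~+
~~+~~~+
k=2  +++~~~~
~+~~~~~
~+~~~~+
~+~~~++
~~+~~~+
k=3  +~+~~~~
~~~~~~~
~++~~++
~++~~++
~~+~~++
k=4  ~+~~~~+
+~+~~~+
~++~~++
~~~++~~
~~++~+~
k=5  ~+~+~++
~~+~~~~
~++~+++
~+~~~~+
~~++~+~
k=6  ~+~+~++
~~~~~~~
~+++~++
~+~~~~+
~+~+~+~
k=7  +~~~~++
~+~+~~~
~++~~++
~+~+~~+
~+~~~+~
k=8  +++~+++
~+~~+~~
~+~++++
~+~~+~+
~++~++~
k=9  ~~~~~~+
~~~~~~~
~+~+~~+
~+~~~~+
~~~~~~~
k=10  ~~~~~~~
+~~~~~~
~~+~~~~
~~+~~~~
+~~~~~~
k=11  ~~~~~~~
~~~~~~~
~+~~~~~
~+~~~~~
~~~~~~~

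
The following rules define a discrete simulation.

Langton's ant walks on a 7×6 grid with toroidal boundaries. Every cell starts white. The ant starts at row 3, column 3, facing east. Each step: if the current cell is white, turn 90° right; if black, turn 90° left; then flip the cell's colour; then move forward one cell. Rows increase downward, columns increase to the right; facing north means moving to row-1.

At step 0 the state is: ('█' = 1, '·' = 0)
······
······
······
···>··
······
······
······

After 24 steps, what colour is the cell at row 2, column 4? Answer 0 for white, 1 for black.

1

0) ······
······
······
···>··
······
······
······
1) ······
······
······
···█··
···v··
······
······
2) ······
······
······
···█··
··<█··
······
······
3) ······
······
······
··^█··
··██··
······
······
4) ······
······
······
··█>··
··██··
······
······
5) ······
······
···^··
··█···
··██··
······
······
6) ······
······
···█>·
··█···
··██··
······
······
7) ······
······
···██·
··█·v·
··██··
······
······
8) ······
······
···██·
··█<█·
··██··
······
······
9) ······
······
···^█·
··███·
··██··
······
······
10) ······
······
··<·█·
··███·
··██··
······
······
11) ······
··^···
··█·█·
··███·
··██··
······
······
12) ······
··█>··
··█·█·
··███·
··██··
······
······
13) ······
··██··
··█v█·
··███·
··██··
······
······
14) ······
··██··
··<██·
··███·
··██··
······
······
15) ······
··██··
···██·
··v██·
··██··
······
······
16) ······
··██··
···██·
···>█·
··██··
······
······
17) ······
··██··
···^█·
····█·
··██··
······
······
18) ······
··██··
··<·█·
····█·
··██··
······
······
19) ······
··^█··
··█·█·
····█·
··██··
······
······
20) ······
·<·█··
··█·█·
····█·
··██··
······
······
21) ·^····
·█·█··
··█·█·
····█·
··██··
······
······
22) ·█>···
·█·█··
··█·█·
····█·
··██··
······
······
23) ·██···
·█v█··
··█·█·
····█·
··██··
······
······
24) ·██···
·<██··
··█·█·
····█·
··██··
······
······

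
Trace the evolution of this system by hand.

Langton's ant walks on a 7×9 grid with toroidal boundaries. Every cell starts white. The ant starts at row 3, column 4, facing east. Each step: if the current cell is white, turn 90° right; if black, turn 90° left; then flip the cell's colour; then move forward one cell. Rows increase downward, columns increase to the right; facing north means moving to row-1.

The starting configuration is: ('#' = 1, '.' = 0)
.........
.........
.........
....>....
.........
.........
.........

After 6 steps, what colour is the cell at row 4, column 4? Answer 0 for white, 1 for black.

1

0) .........
.........
.........
....>....
.........
.........
.........
1) .........
.........
.........
....#....
....v....
.........
.........
2) .........
.........
.........
....#....
...<#....
.........
.........
3) .........
.........
.........
...^#....
...##....
.........
.........
4) .........
.........
.........
...#>....
...##....
.........
.........
5) .........
.........
....^....
...#.....
...##....
.........
.........
6) .........
.........
....#>...
...#.....
...##....
.........
.........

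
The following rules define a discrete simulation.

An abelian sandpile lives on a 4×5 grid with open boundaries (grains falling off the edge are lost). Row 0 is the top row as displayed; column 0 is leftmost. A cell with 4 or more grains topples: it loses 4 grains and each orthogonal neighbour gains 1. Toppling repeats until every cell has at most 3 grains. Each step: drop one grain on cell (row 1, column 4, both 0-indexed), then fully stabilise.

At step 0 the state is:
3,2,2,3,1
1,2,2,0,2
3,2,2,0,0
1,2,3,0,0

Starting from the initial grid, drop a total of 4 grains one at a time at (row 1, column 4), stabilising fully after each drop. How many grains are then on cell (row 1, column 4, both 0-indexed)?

[0] 3,2,2,3,1
1,2,2,0,2
3,2,2,0,0
1,2,3,0,0
[1] 3,2,2,3,1
1,2,2,0,3
3,2,2,0,0
1,2,3,0,0
[2] 3,2,2,3,2
1,2,2,1,0
3,2,2,0,1
1,2,3,0,0
[3] 3,2,2,3,2
1,2,2,1,1
3,2,2,0,1
1,2,3,0,0
[4] 3,2,2,3,2
1,2,2,1,2
3,2,2,0,1
1,2,3,0,0

2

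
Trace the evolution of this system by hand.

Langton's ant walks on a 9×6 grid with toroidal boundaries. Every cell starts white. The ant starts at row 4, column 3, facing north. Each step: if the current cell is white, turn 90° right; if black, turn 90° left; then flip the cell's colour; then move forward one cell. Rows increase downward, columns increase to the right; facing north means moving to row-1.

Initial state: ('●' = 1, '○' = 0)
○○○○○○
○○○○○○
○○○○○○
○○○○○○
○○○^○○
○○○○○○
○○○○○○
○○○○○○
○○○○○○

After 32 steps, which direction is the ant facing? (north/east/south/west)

gen 0: ○○○○○○
○○○○○○
○○○○○○
○○○○○○
○○○^○○
○○○○○○
○○○○○○
○○○○○○
○○○○○○
gen 1: ○○○○○○
○○○○○○
○○○○○○
○○○○○○
○○○●>○
○○○○○○
○○○○○○
○○○○○○
○○○○○○
gen 2: ○○○○○○
○○○○○○
○○○○○○
○○○○○○
○○○●●○
○○○○v○
○○○○○○
○○○○○○
○○○○○○
gen 3: ○○○○○○
○○○○○○
○○○○○○
○○○○○○
○○○●●○
○○○<●○
○○○○○○
○○○○○○
○○○○○○
gen 4: ○○○○○○
○○○○○○
○○○○○○
○○○○○○
○○○^●○
○○○●●○
○○○○○○
○○○○○○
○○○○○○
gen 5: ○○○○○○
○○○○○○
○○○○○○
○○○○○○
○○<○●○
○○○●●○
○○○○○○
○○○○○○
○○○○○○
gen 6: ○○○○○○
○○○○○○
○○○○○○
○○^○○○
○○●○●○
○○○●●○
○○○○○○
○○○○○○
○○○○○○
gen 7: ○○○○○○
○○○○○○
○○○○○○
○○●>○○
○○●○●○
○○○●●○
○○○○○○
○○○○○○
○○○○○○
gen 8: ○○○○○○
○○○○○○
○○○○○○
○○●●○○
○○●v●○
○○○●●○
○○○○○○
○○○○○○
○○○○○○
gen 9: ○○○○○○
○○○○○○
○○○○○○
○○●●○○
○○<●●○
○○○●●○
○○○○○○
○○○○○○
○○○○○○
gen 10: ○○○○○○
○○○○○○
○○○○○○
○○●●○○
○○○●●○
○○v●●○
○○○○○○
○○○○○○
○○○○○○
gen 11: ○○○○○○
○○○○○○
○○○○○○
○○●●○○
○○○●●○
○<●●●○
○○○○○○
○○○○○○
○○○○○○
gen 12: ○○○○○○
○○○○○○
○○○○○○
○○●●○○
○^○●●○
○●●●●○
○○○○○○
○○○○○○
○○○○○○
gen 13: ○○○○○○
○○○○○○
○○○○○○
○○●●○○
○●>●●○
○●●●●○
○○○○○○
○○○○○○
○○○○○○
gen 14: ○○○○○○
○○○○○○
○○○○○○
○○●●○○
○●●●●○
○●v●●○
○○○○○○
○○○○○○
○○○○○○
gen 15: ○○○○○○
○○○○○○
○○○○○○
○○●●○○
○●●●●○
○●○>●○
○○○○○○
○○○○○○
○○○○○○
gen 16: ○○○○○○
○○○○○○
○○○○○○
○○●●○○
○●●^●○
○●○○●○
○○○○○○
○○○○○○
○○○○○○
gen 17: ○○○○○○
○○○○○○
○○○○○○
○○●●○○
○●<○●○
○●○○●○
○○○○○○
○○○○○○
○○○○○○
gen 18: ○○○○○○
○○○○○○
○○○○○○
○○●●○○
○●○○●○
○●v○●○
○○○○○○
○○○○○○
○○○○○○
gen 19: ○○○○○○
○○○○○○
○○○○○○
○○●●○○
○●○○●○
○<●○●○
○○○○○○
○○○○○○
○○○○○○
gen 20: ○○○○○○
○○○○○○
○○○○○○
○○●●○○
○●○○●○
○○●○●○
○v○○○○
○○○○○○
○○○○○○
gen 21: ○○○○○○
○○○○○○
○○○○○○
○○●●○○
○●○○●○
○○●○●○
<●○○○○
○○○○○○
○○○○○○
gen 22: ○○○○○○
○○○○○○
○○○○○○
○○●●○○
○●○○●○
^○●○●○
●●○○○○
○○○○○○
○○○○○○
gen 23: ○○○○○○
○○○○○○
○○○○○○
○○●●○○
○●○○●○
●>●○●○
●●○○○○
○○○○○○
○○○○○○
gen 24: ○○○○○○
○○○○○○
○○○○○○
○○●●○○
○●○○●○
●●●○●○
●v○○○○
○○○○○○
○○○○○○
gen 25: ○○○○○○
○○○○○○
○○○○○○
○○●●○○
○●○○●○
●●●○●○
●○>○○○
○○○○○○
○○○○○○
gen 26: ○○○○○○
○○○○○○
○○○○○○
○○●●○○
○●○○●○
●●●○●○
●○●○○○
○○v○○○
○○○○○○
gen 27: ○○○○○○
○○○○○○
○○○○○○
○○●●○○
○●○○●○
●●●○●○
●○●○○○
○<●○○○
○○○○○○
gen 28: ○○○○○○
○○○○○○
○○○○○○
○○●●○○
○●○○●○
●●●○●○
●^●○○○
○●●○○○
○○○○○○
gen 29: ○○○○○○
○○○○○○
○○○○○○
○○●●○○
○●○○●○
●●●○●○
●●>○○○
○●●○○○
○○○○○○
gen 30: ○○○○○○
○○○○○○
○○○○○○
○○●●○○
○●○○●○
●●^○●○
●●○○○○
○●●○○○
○○○○○○
gen 31: ○○○○○○
○○○○○○
○○○○○○
○○●●○○
○●○○●○
●<○○●○
●●○○○○
○●●○○○
○○○○○○
gen 32: ○○○○○○
○○○○○○
○○○○○○
○○●●○○
○●○○●○
●○○○●○
●v○○○○
○●●○○○
○○○○○○

south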